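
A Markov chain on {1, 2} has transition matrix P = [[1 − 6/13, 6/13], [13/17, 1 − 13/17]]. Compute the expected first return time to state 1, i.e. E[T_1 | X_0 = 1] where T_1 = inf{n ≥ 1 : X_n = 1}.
E[T_1 | X_0 = 1] = 1/π_1 = 271/169

For an irreducible recurrent Markov chain with stationary distribution π, E[T_i | X_0 = i] = 1/π_i (Kac's formula). Here π_1 = (13/17)/(6/13 + 13/17) = (13/17)/(271/221) = 169/271, so E[T_1 | X_0 = 1] = 1/π_1 = (6/13 + 13/17)/(13/17) = (271/221)/(13/17) = 271/169.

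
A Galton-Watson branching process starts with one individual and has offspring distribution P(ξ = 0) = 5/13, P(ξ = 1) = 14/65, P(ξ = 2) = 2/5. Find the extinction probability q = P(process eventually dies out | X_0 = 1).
q = 25/26

The pgf is f(s) = 5/13 + 14/65·s + 2/5·s². The extinction probability q is the smallest fixed point of f in [0, 1]. Setting s = f(s):
  2/5·s² + (14/65 − 1)·s + 5/13 = 0
  2/5·s² − (5/13 + 2/5)·s + 5/13 = 0
which factors as (s − 1)·(2/5·s − 5/13) = 0, giving roots s = 1 and s = (5/13)/(2/5) = 25/26.
Mean offspring μ = 14/65 + 2·2/5 = 66/65 > 1 (supercritical), so q < 1. The extinction probability is the smaller root: q = (5/13)/(2/5) = 25/26.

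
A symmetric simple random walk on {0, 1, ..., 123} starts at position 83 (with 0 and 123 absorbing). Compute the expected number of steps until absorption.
E[τ | X_0 = 83] = 3320

Let v_k = E[τ | X_0 = k]. Boundary: v_0 = v_123 = 0. Recurrence: v_k = 1 + (v_{k-1} + v_{k+1})/2 for 1 ≤ k ≤ 122. The particular solution to v_k − (v_{k-1} + v_{k+1})/2 = 1 is v_k = −k^2. Adding homogeneous solution A + B k and matching boundaries gives v_k = k (123 − k). Substituting k = 83: v_83 = 83 · 40 = 3320.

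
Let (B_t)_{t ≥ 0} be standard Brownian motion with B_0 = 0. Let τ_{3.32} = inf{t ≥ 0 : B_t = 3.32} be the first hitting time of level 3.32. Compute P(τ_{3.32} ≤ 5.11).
P(τ_{3.32} ≤ 5.11) = 2(1 − Φ(3.32/√5.11)) = 2(1 − Φ(1.4687)) ≈ 0.1419

By the reflection principle for standard BM, P(τ_b ≤ t) = 2 · P(B_t ≥ b). Since B_t ~ N(0, t), P(B_t ≥ 3.32) = 1 − Φ(3.32/√t) = 1 − Φ(3.32/√5.11) = 1 − Φ(1.4687) ≈ 0.07096. Doubling: P(τ_{3.32} ≤ 5.11) ≈ 2 · 0.07096 = 0.14192 ≈ 0.1419.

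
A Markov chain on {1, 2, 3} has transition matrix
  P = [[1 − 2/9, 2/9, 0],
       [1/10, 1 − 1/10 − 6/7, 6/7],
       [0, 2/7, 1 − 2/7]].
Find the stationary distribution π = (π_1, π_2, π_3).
π = (9/89, 20/89, 60/89)

This is a birth-death chain on three states, which satisfies detailed balance: π_1 · P_{12} = π_2 · P_{21} and π_2 · P_{23} = π_3 · P_{32}.
From π_1 · 2/9 = π_2 · 1/10: π_2/π_1 = (2/9)/(1/10) = 20/9.
From π_2 · 6/7 = π_3 · 2/7: π_3/π_2 = (6/7)/(2/7) = 3.
Take π_1 proportional to 1; then unnormalized π = (1, 20/9, 20/3). Normalize by dividing by the sum 89/9:
  π = (9/89, 20/89, 60/89).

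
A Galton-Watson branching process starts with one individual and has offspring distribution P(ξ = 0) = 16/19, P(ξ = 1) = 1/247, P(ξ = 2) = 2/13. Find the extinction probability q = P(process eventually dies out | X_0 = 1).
q = 1

Mean offspring μ = 0·16/19 + 1·1/247 + 2·2/13 = 77/247 ≤ 1. For μ ≤ 1 with offspring not concentrated at 1, the Galton-Watson process goes extinct almost surely, so q = 1.
(Algebraic check: The pgf is f(s) = 16/19 + 1/247·s + 2/13·s². The extinction probability q is the smallest fixed point of f in [0, 1]. Setting s = f(s):
  2/13·s² + (1/247 − 1)·s + 16/19 = 0
  2/13·s² − (16/19 + 2/13)·s + 16/19 = 0
which factors as (s − 1)·(2/13·s − 16/19) = 0, giving roots s = 1 and s = (16/19)/(2/13) = 104/19. Since 104/19 ≥ 1, the smallest root in [0, 1] is s = 1.)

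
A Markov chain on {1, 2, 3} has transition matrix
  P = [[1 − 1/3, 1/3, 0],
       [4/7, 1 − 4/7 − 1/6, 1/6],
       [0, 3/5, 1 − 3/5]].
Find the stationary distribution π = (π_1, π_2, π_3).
π = (216/377, 126/377, 35/377)

This is a birth-death chain on three states, which satisfies detailed balance: π_1 · P_{12} = π_2 · P_{21} and π_2 · P_{23} = π_3 · P_{32}.
From π_1 · 1/3 = π_2 · 4/7: π_2/π_1 = (1/3)/(4/7) = 7/12.
From π_2 · 1/6 = π_3 · 3/5: π_3/π_2 = (1/6)/(3/5) = 5/18.
Take π_1 proportional to 1; then unnormalized π = (1, 7/12, 35/216). Normalize by dividing by the sum 377/216:
  π = (216/377, 126/377, 35/377).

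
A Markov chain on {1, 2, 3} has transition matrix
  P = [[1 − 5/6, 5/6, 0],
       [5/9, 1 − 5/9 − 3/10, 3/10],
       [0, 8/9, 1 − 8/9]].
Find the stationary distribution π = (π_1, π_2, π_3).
π = (160/481, 240/481, 81/481)

This is a birth-death chain on three states, which satisfies detailed balance: π_1 · P_{12} = π_2 · P_{21} and π_2 · P_{23} = π_3 · P_{32}.
From π_1 · 5/6 = π_2 · 5/9: π_2/π_1 = (5/6)/(5/9) = 3/2.
From π_2 · 3/10 = π_3 · 8/9: π_3/π_2 = (3/10)/(8/9) = 27/80.
Take π_1 proportional to 1; then unnormalized π = (1, 3/2, 81/160). Normalize by dividing by the sum 481/160:
  π = (160/481, 240/481, 81/481).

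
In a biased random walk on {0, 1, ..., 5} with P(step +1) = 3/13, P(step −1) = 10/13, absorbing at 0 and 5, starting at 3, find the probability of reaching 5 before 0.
P(hit 5 before 0) = (1 − (10/3)^3) / (1 − (10/3)^5) = 1251/14251

Let u_k denote P(reach 5 before 0 | start at k). Boundary: u_0 = 0, u_5 = 1. Recurrence: u_k = 3/13·u_{k+1} + 10/13·u_{k-1} for 1 ≤ k ≤ 4. Try u_k = A + B·r^k with r = q/p = (10/13)/(3/13) = 10/3. Substitution satisfies the recurrence; boundary conditions give:
  u_k = (1 − r^k) / (1 − r^N) = (1 − (10/3)^3) / (1 − (10/3)^5) = 1251/14251.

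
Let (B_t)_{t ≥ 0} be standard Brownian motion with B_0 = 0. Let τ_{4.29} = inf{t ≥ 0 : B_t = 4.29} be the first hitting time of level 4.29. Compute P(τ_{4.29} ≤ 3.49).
P(τ_{4.29} ≤ 3.49) = 2(1 − Φ(4.29/√3.49)) = 2(1 − Φ(2.2964)) ≈ 0.0217

By the reflection principle for standard BM, P(τ_b ≤ t) = 2 · P(B_t ≥ b). Since B_t ~ N(0, t), P(B_t ≥ 4.29) = 1 − Φ(4.29/√t) = 1 − Φ(4.29/√3.49) = 1 − Φ(2.2964) ≈ 0.01083. Doubling: P(τ_{4.29} ≤ 3.49) ≈ 2 · 0.01083 = 0.02166 ≈ 0.0217.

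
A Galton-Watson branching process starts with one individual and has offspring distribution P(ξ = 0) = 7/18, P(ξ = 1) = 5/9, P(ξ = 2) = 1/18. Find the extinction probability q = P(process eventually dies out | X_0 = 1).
q = 1

Mean offspring μ = 0·7/18 + 1·5/9 + 2·1/18 = 2/3 ≤ 1. For μ ≤ 1 with offspring not concentrated at 1, the Galton-Watson process goes extinct almost surely, so q = 1.
(Algebraic check: The pgf is f(s) = 7/18 + 5/9·s + 1/18·s². The extinction probability q is the smallest fixed point of f in [0, 1]. Setting s = f(s):
  1/18·s² + (5/9 − 1)·s + 7/18 = 0
  1/18·s² − (7/18 + 1/18)·s + 7/18 = 0
which factors as (s − 1)·(1/18·s − 7/18) = 0, giving roots s = 1 and s = (7/18)/(1/18) = 7. Since 7 ≥ 1, the smallest root in [0, 1] is s = 1.)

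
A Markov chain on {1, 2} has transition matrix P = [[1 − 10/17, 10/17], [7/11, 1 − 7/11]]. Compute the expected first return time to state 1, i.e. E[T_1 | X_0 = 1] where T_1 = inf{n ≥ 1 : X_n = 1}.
E[T_1 | X_0 = 1] = 1/π_1 = 229/119

For an irreducible recurrent Markov chain with stationary distribution π, E[T_i | X_0 = i] = 1/π_i (Kac's formula). Here π_1 = (7/11)/(10/17 + 7/11) = (7/11)/(229/187) = 119/229, so E[T_1 | X_0 = 1] = 1/π_1 = (10/17 + 7/11)/(7/11) = (229/187)/(7/11) = 229/119.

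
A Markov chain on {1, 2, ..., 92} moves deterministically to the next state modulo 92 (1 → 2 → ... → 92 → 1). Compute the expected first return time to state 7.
E[T_7 | X_0 = 7] = 92

The chain cycles deterministically, so starting at state 7 it returns in exactly 92 steps. Equivalently, the stationary distribution is uniform π_j = 1/92 for every state j, so by Kac's formula E[T_7] = 1/π_7 = 92.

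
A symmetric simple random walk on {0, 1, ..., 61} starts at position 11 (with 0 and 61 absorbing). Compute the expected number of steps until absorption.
E[τ | X_0 = 11] = 550

Let v_k = E[τ | X_0 = k]. Boundary: v_0 = v_61 = 0. Recurrence: v_k = 1 + (v_{k-1} + v_{k+1})/2 for 1 ≤ k ≤ 60. The particular solution to v_k − (v_{k-1} + v_{k+1})/2 = 1 is v_k = −k^2. Adding homogeneous solution A + B k and matching boundaries gives v_k = k (61 − k). Substituting k = 11: v_11 = 11 · 50 = 550.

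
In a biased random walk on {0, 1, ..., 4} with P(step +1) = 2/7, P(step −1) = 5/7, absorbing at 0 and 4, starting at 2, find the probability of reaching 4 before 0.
P(hit 4 before 0) = (1 − (5/2)^2) / (1 − (5/2)^4) = 4/29

Let u_k denote P(reach 4 before 0 | start at k). Boundary: u_0 = 0, u_4 = 1. Recurrence: u_k = 2/7·u_{k+1} + 5/7·u_{k-1} for 1 ≤ k ≤ 3. Try u_k = A + B·r^k with r = q/p = (5/7)/(2/7) = 5/2. Substitution satisfies the recurrence; boundary conditions give:
  u_k = (1 − r^k) / (1 − r^N) = (1 − (5/2)^2) / (1 − (5/2)^4) = 4/29.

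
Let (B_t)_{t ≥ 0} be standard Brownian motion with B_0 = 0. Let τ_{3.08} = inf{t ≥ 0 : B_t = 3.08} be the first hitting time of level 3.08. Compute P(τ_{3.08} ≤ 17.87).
P(τ_{3.08} ≤ 17.87) = 2(1 − Φ(3.08/√17.87)) = 2(1 − Φ(0.7286)) ≈ 0.4662

By the reflection principle for standard BM, P(τ_b ≤ t) = 2 · P(B_t ≥ b). Since B_t ~ N(0, t), P(B_t ≥ 3.08) = 1 − Φ(3.08/√t) = 1 − Φ(3.08/√17.87) = 1 − Φ(0.7286) ≈ 0.23312. Doubling: P(τ_{3.08} ≤ 17.87) ≈ 2 · 0.23312 = 0.46624 ≈ 0.4662.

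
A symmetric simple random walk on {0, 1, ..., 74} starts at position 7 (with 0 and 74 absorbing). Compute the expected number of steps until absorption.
E[τ | X_0 = 7] = 469

Let v_k = E[τ | X_0 = k]. Boundary: v_0 = v_74 = 0. Recurrence: v_k = 1 + (v_{k-1} + v_{k+1})/2 for 1 ≤ k ≤ 73. The particular solution to v_k − (v_{k-1} + v_{k+1})/2 = 1 is v_k = −k^2. Adding homogeneous solution A + B k and matching boundaries gives v_k = k (74 − k). Substituting k = 7: v_7 = 7 · 67 = 469.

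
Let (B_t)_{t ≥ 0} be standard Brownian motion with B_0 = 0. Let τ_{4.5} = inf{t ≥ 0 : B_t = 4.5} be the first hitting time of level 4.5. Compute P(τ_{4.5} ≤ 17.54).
P(τ_{4.5} ≤ 17.54) = 2(1 − Φ(4.5/√17.54)) = 2(1 − Φ(1.0745)) ≈ 0.2826

By the reflection principle for standard BM, P(τ_b ≤ t) = 2 · P(B_t ≥ b). Since B_t ~ N(0, t), P(B_t ≥ 4.5) = 1 − Φ(4.5/√t) = 1 − Φ(4.5/√17.54) = 1 − Φ(1.0745) ≈ 0.14130. Doubling: P(τ_{4.5} ≤ 17.54) ≈ 2 · 0.14130 = 0.28260 ≈ 0.2826.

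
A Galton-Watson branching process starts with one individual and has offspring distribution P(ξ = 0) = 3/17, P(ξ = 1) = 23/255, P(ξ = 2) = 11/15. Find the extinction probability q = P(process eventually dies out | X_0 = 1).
q = 45/187

The pgf is f(s) = 3/17 + 23/255·s + 11/15·s². The extinction probability q is the smallest fixed point of f in [0, 1]. Setting s = f(s):
  11/15·s² + (23/255 − 1)·s + 3/17 = 0
  11/15·s² − (3/17 + 11/15)·s + 3/17 = 0
which factors as (s − 1)·(11/15·s − 3/17) = 0, giving roots s = 1 and s = (3/17)/(11/15) = 45/187.
Mean offspring μ = 23/255 + 2·11/15 = 397/255 > 1 (supercritical), so q < 1. The extinction probability is the smaller root: q = (3/17)/(11/15) = 45/187.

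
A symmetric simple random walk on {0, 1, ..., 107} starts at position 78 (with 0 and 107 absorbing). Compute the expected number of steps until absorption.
E[τ | X_0 = 78] = 2262

Let v_k = E[τ | X_0 = k]. Boundary: v_0 = v_107 = 0. Recurrence: v_k = 1 + (v_{k-1} + v_{k+1})/2 for 1 ≤ k ≤ 106. The particular solution to v_k − (v_{k-1} + v_{k+1})/2 = 1 is v_k = −k^2. Adding homogeneous solution A + B k and matching boundaries gives v_k = k (107 − k). Substituting k = 78: v_78 = 78 · 29 = 2262.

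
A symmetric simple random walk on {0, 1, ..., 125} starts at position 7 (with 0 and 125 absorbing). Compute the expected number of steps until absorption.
E[τ | X_0 = 7] = 826

Let v_k = E[τ | X_0 = k]. Boundary: v_0 = v_125 = 0. Recurrence: v_k = 1 + (v_{k-1} + v_{k+1})/2 for 1 ≤ k ≤ 124. The particular solution to v_k − (v_{k-1} + v_{k+1})/2 = 1 is v_k = −k^2. Adding homogeneous solution A + B k and matching boundaries gives v_k = k (125 − k). Substituting k = 7: v_7 = 7 · 118 = 826.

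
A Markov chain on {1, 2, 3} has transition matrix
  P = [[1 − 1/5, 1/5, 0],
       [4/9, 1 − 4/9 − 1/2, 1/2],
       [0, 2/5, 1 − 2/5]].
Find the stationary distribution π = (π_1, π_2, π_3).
π = (80/161, 36/161, 45/161)

This is a birth-death chain on three states, which satisfies detailed balance: π_1 · P_{12} = π_2 · P_{21} and π_2 · P_{23} = π_3 · P_{32}.
From π_1 · 1/5 = π_2 · 4/9: π_2/π_1 = (1/5)/(4/9) = 9/20.
From π_2 · 1/2 = π_3 · 2/5: π_3/π_2 = (1/2)/(2/5) = 5/4.
Take π_1 proportional to 1; then unnormalized π = (1, 9/20, 9/16). Normalize by dividing by the sum 161/80:
  π = (80/161, 36/161, 45/161).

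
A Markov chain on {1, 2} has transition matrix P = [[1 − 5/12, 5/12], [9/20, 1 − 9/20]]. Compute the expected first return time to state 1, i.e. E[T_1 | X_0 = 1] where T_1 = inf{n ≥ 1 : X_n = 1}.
E[T_1 | X_0 = 1] = 1/π_1 = 52/27

For an irreducible recurrent Markov chain with stationary distribution π, E[T_i | X_0 = i] = 1/π_i (Kac's formula). Here π_1 = (9/20)/(5/12 + 9/20) = (9/20)/(13/15) = 27/52, so E[T_1 | X_0 = 1] = 1/π_1 = (5/12 + 9/20)/(9/20) = (13/15)/(9/20) = 52/27.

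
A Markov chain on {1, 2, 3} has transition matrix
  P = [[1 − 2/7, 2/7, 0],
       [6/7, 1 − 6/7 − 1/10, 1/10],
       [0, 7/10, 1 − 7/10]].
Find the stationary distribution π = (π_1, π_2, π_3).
π = (21/29, 7/29, 1/29)

This is a birth-death chain on three states, which satisfies detailed balance: π_1 · P_{12} = π_2 · P_{21} and π_2 · P_{23} = π_3 · P_{32}.
From π_1 · 2/7 = π_2 · 6/7: π_2/π_1 = (2/7)/(6/7) = 1/3.
From π_2 · 1/10 = π_3 · 7/10: π_3/π_2 = (1/10)/(7/10) = 1/7.
Take π_1 proportional to 1; then unnormalized π = (1, 1/3, 1/21). Normalize by dividing by the sum 29/21:
  π = (21/29, 7/29, 1/29).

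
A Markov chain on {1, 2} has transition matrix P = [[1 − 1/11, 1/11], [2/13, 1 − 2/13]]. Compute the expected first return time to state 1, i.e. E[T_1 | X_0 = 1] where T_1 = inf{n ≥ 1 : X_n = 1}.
E[T_1 | X_0 = 1] = 1/π_1 = 35/22

For an irreducible recurrent Markov chain with stationary distribution π, E[T_i | X_0 = i] = 1/π_i (Kac's formula). Here π_1 = (2/13)/(1/11 + 2/13) = (2/13)/(35/143) = 22/35, so E[T_1 | X_0 = 1] = 1/π_1 = (1/11 + 2/13)/(2/13) = (35/143)/(2/13) = 35/22.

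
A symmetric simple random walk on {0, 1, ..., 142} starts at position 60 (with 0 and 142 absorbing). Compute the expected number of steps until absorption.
E[τ | X_0 = 60] = 4920

Let v_k = E[τ | X_0 = k]. Boundary: v_0 = v_142 = 0. Recurrence: v_k = 1 + (v_{k-1} + v_{k+1})/2 for 1 ≤ k ≤ 141. The particular solution to v_k − (v_{k-1} + v_{k+1})/2 = 1 is v_k = −k^2. Adding homogeneous solution A + B k and matching boundaries gives v_k = k (142 − k). Substituting k = 60: v_60 = 60 · 82 = 4920.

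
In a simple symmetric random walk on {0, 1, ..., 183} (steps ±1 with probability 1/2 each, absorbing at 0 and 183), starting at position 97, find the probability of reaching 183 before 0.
P(hit 183 before 0) = 97/183

Let u_k = P(hit 183 before 0 | start at k). Then u_0 = 0, u_183 = 1, and u_k = u_{k-1}/2 + u_{k+1}/2 for 1 ≤ k ≤ 182. This harmonic recurrence is solved by u_k = k/183, giving u_97 = 97/183.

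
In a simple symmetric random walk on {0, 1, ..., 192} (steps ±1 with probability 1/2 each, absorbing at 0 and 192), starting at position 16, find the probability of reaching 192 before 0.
P(hit 192 before 0) = 16/192 = 1/12

Let u_k = P(hit 192 before 0 | start at k). Then u_0 = 0, u_192 = 1, and u_k = u_{k-1}/2 + u_{k+1}/2 for 1 ≤ k ≤ 191. This harmonic recurrence is solved by u_k = k/192, giving u_16 = 16/192 = 1/12.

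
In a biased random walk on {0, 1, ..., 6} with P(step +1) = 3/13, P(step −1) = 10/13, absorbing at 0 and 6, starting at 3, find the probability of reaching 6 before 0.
P(hit 6 before 0) = (1 − (10/3)^3) / (1 − (10/3)^6) = 27/1027

Let u_k denote P(reach 6 before 0 | start at k). Boundary: u_0 = 0, u_6 = 1. Recurrence: u_k = 3/13·u_{k+1} + 10/13·u_{k-1} for 1 ≤ k ≤ 5. Try u_k = A + B·r^k with r = q/p = (10/13)/(3/13) = 10/3. Substitution satisfies the recurrence; boundary conditions give:
  u_k = (1 − r^k) / (1 − r^N) = (1 − (10/3)^3) / (1 − (10/3)^6) = 27/1027.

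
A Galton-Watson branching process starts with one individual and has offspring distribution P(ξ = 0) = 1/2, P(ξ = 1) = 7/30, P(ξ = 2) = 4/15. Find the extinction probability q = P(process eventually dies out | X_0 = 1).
q = 1

Mean offspring μ = 0·1/2 + 1·7/30 + 2·4/15 = 23/30 ≤ 1. For μ ≤ 1 with offspring not concentrated at 1, the Galton-Watson process goes extinct almost surely, so q = 1.
(Algebraic check: The pgf is f(s) = 1/2 + 7/30·s + 4/15·s². The extinction probability q is the smallest fixed point of f in [0, 1]. Setting s = f(s):
  4/15·s² + (7/30 − 1)·s + 1/2 = 0
  4/15·s² − (1/2 + 4/15)·s + 1/2 = 0
which factors as (s − 1)·(4/15·s − 1/2) = 0, giving roots s = 1 and s = (1/2)/(4/15) = 15/8. Since 15/8 ≥ 1, the smallest root in [0, 1] is s = 1.)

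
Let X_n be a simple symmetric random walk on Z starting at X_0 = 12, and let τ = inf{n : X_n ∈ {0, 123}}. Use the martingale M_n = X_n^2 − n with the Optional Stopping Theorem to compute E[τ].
E[τ] = 1332

M_n = X_n^2 − n is a martingale (since E[X_{n+1}^2 | F_n] = X_n^2 + 1). By OST (τ has finite mean in a bounded region), E[M_τ] = E[M_0] = X_0^2 − 0 = 12^2 = 144. Also E[M_τ] = E[X_τ^2] − E[τ]. The walk exits at 0 or 123, with P(hit 123 first) = 12/123, so E[X_τ^2] = 123^2 · 12/123 + 0 = 1476. Thus E[τ] = E[X_τ^2] − E[M_τ] = 1476 − 144 = 1332 = 12(123 − 12) = 1332.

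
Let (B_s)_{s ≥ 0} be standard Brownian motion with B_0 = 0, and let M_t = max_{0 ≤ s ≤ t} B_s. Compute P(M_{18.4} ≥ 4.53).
P(M_{18.4} ≥ 4.53) = 2·P(B_{18.4} ≥ 4.53) = 2(1 − Φ(4.53/√18.4)) ≈ 0.2909

By the reflection principle for Brownian motion, P(M_t ≥ a) = 2 · P(B_t ≥ a) for a ≥ 0. Since B_t ~ N(0, t), P(B_t ≥ 4.53) = 1 − Φ(4.53/√t) = 1 − Φ(4.53/√18.4) = 1 − Φ(1.0561). So
  P(M_{18.4} ≥ 4.53) = 2(1 − Φ(1.0561)) ≈ 0.2909.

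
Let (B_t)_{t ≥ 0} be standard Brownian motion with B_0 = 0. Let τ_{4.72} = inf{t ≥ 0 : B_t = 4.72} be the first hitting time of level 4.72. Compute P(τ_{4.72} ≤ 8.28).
P(τ_{4.72} ≤ 8.28) = 2(1 − Φ(4.72/√8.28)) = 2(1 − Φ(1.6403)) ≈ 0.1009

By the reflection principle for standard BM, P(τ_b ≤ t) = 2 · P(B_t ≥ b). Since B_t ~ N(0, t), P(B_t ≥ 4.72) = 1 − Φ(4.72/√t) = 1 − Φ(4.72/√8.28) = 1 − Φ(1.6403) ≈ 0.05047. Doubling: P(τ_{4.72} ≤ 8.28) ≈ 2 · 0.05047 = 0.10094 ≈ 0.1009.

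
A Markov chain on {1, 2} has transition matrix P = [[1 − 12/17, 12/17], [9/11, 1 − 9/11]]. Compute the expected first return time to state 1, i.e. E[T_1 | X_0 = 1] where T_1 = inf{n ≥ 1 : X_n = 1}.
E[T_1 | X_0 = 1] = 1/π_1 = 95/51

For an irreducible recurrent Markov chain with stationary distribution π, E[T_i | X_0 = i] = 1/π_i (Kac's formula). Here π_1 = (9/11)/(12/17 + 9/11) = (9/11)/(285/187) = 51/95, so E[T_1 | X_0 = 1] = 1/π_1 = (12/17 + 9/11)/(9/11) = (285/187)/(9/11) = 95/51.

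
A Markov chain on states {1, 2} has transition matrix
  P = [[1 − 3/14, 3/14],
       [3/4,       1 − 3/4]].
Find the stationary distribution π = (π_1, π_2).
π_1 = 7/9, π_2 = 2/9

Solve πP = π with π_1 + π_2 = 1. From πP = π: π_1 · (1 − 3/14) + π_2 · 3/4 = π_1 ⇒ π_2 · 3/4 = π_1 · 3/14 ⇒ π_2/π_1 = (3/14)/(3/4) = 2/7. Together with π_1 + π_2 = 1:
  π_1 = (3/4)/(3/14 + 3/4) = (3/4)/(27/28) = 7/9,
  π_2 = (3/14)/(3/14 + 3/4) = (3/14)/(27/28) = 2/9.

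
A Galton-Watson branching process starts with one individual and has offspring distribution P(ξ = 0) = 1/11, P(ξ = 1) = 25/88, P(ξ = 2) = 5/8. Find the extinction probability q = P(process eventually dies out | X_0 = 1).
q = 8/55

The pgf is f(s) = 1/11 + 25/88·s + 5/8·s². The extinction probability q is the smallest fixed point of f in [0, 1]. Setting s = f(s):
  5/8·s² + (25/88 − 1)·s + 1/11 = 0
  5/8·s² − (1/11 + 5/8)·s + 1/11 = 0
which factors as (s − 1)·(5/8·s − 1/11) = 0, giving roots s = 1 and s = (1/11)/(5/8) = 8/55.
Mean offspring μ = 25/88 + 2·5/8 = 135/88 > 1 (supercritical), so q < 1. The extinction probability is the smaller root: q = (1/11)/(5/8) = 8/55.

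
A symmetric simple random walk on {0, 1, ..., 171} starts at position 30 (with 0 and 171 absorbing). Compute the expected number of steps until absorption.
E[τ | X_0 = 30] = 4230

Let v_k = E[τ | X_0 = k]. Boundary: v_0 = v_171 = 0. Recurrence: v_k = 1 + (v_{k-1} + v_{k+1})/2 for 1 ≤ k ≤ 170. The particular solution to v_k − (v_{k-1} + v_{k+1})/2 = 1 is v_k = −k^2. Adding homogeneous solution A + B k and matching boundaries gives v_k = k (171 − k). Substituting k = 30: v_30 = 30 · 141 = 4230.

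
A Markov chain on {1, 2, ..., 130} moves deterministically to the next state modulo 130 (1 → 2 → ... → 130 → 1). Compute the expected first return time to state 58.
E[T_58 | X_0 = 58] = 130

The chain cycles deterministically, so starting at state 58 it returns in exactly 130 steps. Equivalently, the stationary distribution is uniform π_j = 1/130 for every state j, so by Kac's formula E[T_58] = 1/π_58 = 130.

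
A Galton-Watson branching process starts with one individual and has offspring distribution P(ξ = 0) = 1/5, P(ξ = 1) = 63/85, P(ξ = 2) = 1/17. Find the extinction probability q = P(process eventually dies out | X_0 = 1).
q = 1

Mean offspring μ = 0·1/5 + 1·63/85 + 2·1/17 = 73/85 ≤ 1. For μ ≤ 1 with offspring not concentrated at 1, the Galton-Watson process goes extinct almost surely, so q = 1.
(Algebraic check: The pgf is f(s) = 1/5 + 63/85·s + 1/17·s². The extinction probability q is the smallest fixed point of f in [0, 1]. Setting s = f(s):
  1/17·s² + (63/85 − 1)·s + 1/5 = 0
  1/17·s² − (1/5 + 1/17)·s + 1/5 = 0
which factors as (s − 1)·(1/17·s − 1/5) = 0, giving roots s = 1 and s = (1/5)/(1/17) = 17/5. Since 17/5 ≥ 1, the smallest root in [0, 1] is s = 1.)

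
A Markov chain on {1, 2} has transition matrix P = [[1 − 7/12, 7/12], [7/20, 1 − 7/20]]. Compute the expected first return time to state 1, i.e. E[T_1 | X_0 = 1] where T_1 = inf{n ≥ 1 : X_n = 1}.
E[T_1 | X_0 = 1] = 1/π_1 = 8/3

For an irreducible recurrent Markov chain with stationary distribution π, E[T_i | X_0 = i] = 1/π_i (Kac's formula). Here π_1 = (7/20)/(7/12 + 7/20) = (7/20)/(14/15) = 3/8, so E[T_1 | X_0 = 1] = 1/π_1 = (7/12 + 7/20)/(7/20) = (14/15)/(7/20) = 8/3.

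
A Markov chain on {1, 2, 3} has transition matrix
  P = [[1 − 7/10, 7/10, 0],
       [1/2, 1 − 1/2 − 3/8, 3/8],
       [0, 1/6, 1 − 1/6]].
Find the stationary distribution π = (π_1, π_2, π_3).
π = (20/111, 28/111, 21/37)

This is a birth-death chain on three states, which satisfies detailed balance: π_1 · P_{12} = π_2 · P_{21} and π_2 · P_{23} = π_3 · P_{32}.
From π_1 · 7/10 = π_2 · 1/2: π_2/π_1 = (7/10)/(1/2) = 7/5.
From π_2 · 3/8 = π_3 · 1/6: π_3/π_2 = (3/8)/(1/6) = 9/4.
Take π_1 proportional to 1; then unnormalized π = (1, 7/5, 63/20). Normalize by dividing by the sum 111/20:
  π = (20/111, 28/111, 21/37).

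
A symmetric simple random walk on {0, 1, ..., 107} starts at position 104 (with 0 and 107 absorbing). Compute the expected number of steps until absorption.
E[τ | X_0 = 104] = 312

Let v_k = E[τ | X_0 = k]. Boundary: v_0 = v_107 = 0. Recurrence: v_k = 1 + (v_{k-1} + v_{k+1})/2 for 1 ≤ k ≤ 106. The particular solution to v_k − (v_{k-1} + v_{k+1})/2 = 1 is v_k = −k^2. Adding homogeneous solution A + B k and matching boundaries gives v_k = k (107 − k). Substituting k = 104: v_104 = 104 · 3 = 312.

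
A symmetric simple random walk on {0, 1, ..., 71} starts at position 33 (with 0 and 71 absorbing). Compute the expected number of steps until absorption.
E[τ | X_0 = 33] = 1254

Let v_k = E[τ | X_0 = k]. Boundary: v_0 = v_71 = 0. Recurrence: v_k = 1 + (v_{k-1} + v_{k+1})/2 for 1 ≤ k ≤ 70. The particular solution to v_k − (v_{k-1} + v_{k+1})/2 = 1 is v_k = −k^2. Adding homogeneous solution A + B k and matching boundaries gives v_k = k (71 − k). Substituting k = 33: v_33 = 33 · 38 = 1254.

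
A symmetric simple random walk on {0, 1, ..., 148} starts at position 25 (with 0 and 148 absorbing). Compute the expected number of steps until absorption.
E[τ | X_0 = 25] = 3075

Let v_k = E[τ | X_0 = k]. Boundary: v_0 = v_148 = 0. Recurrence: v_k = 1 + (v_{k-1} + v_{k+1})/2 for 1 ≤ k ≤ 147. The particular solution to v_k − (v_{k-1} + v_{k+1})/2 = 1 is v_k = −k^2. Adding homogeneous solution A + B k and matching boundaries gives v_k = k (148 − k). Substituting k = 25: v_25 = 25 · 123 = 3075.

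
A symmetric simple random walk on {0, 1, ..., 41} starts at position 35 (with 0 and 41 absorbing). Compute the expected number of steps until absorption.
E[τ | X_0 = 35] = 210

Let v_k = E[τ | X_0 = k]. Boundary: v_0 = v_41 = 0. Recurrence: v_k = 1 + (v_{k-1} + v_{k+1})/2 for 1 ≤ k ≤ 40. The particular solution to v_k − (v_{k-1} + v_{k+1})/2 = 1 is v_k = −k^2. Adding homogeneous solution A + B k and matching boundaries gives v_k = k (41 − k). Substituting k = 35: v_35 = 35 · 6 = 210.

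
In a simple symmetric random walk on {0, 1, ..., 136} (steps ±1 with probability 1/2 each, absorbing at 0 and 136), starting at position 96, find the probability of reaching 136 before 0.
P(hit 136 before 0) = 96/136 = 12/17

Let u_k = P(hit 136 before 0 | start at k). Then u_0 = 0, u_136 = 1, and u_k = u_{k-1}/2 + u_{k+1}/2 for 1 ≤ k ≤ 135. This harmonic recurrence is solved by u_k = k/136, giving u_96 = 96/136 = 12/17.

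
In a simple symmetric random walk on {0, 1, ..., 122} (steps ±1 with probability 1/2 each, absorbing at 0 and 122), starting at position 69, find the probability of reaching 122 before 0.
P(hit 122 before 0) = 69/122

Let u_k = P(hit 122 before 0 | start at k). Then u_0 = 0, u_122 = 1, and u_k = u_{k-1}/2 + u_{k+1}/2 for 1 ≤ k ≤ 121. This harmonic recurrence is solved by u_k = k/122, giving u_69 = 69/122.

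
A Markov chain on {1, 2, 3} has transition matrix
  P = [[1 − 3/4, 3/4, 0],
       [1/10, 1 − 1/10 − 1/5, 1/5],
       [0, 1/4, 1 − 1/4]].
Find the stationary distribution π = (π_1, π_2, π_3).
π = (2/29, 15/29, 12/29)

This is a birth-death chain on three states, which satisfies detailed balance: π_1 · P_{12} = π_2 · P_{21} and π_2 · P_{23} = π_3 · P_{32}.
From π_1 · 3/4 = π_2 · 1/10: π_2/π_1 = (3/4)/(1/10) = 15/2.
From π_2 · 1/5 = π_3 · 1/4: π_3/π_2 = (1/5)/(1/4) = 4/5.
Take π_1 proportional to 1; then unnormalized π = (1, 15/2, 6). Normalize by dividing by the sum 29/2:
  π = (2/29, 15/29, 12/29).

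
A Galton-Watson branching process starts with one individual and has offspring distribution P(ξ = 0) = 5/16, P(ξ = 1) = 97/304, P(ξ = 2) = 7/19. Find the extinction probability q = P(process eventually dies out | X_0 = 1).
q = 95/112

The pgf is f(s) = 5/16 + 97/304·s + 7/19·s². The extinction probability q is the smallest fixed point of f in [0, 1]. Setting s = f(s):
  7/19·s² + (97/304 − 1)·s + 5/16 = 0
  7/19·s² − (5/16 + 7/19)·s + 5/16 = 0
which factors as (s − 1)·(7/19·s − 5/16) = 0, giving roots s = 1 and s = (5/16)/(7/19) = 95/112.
Mean offspring μ = 97/304 + 2·7/19 = 321/304 > 1 (supercritical), so q < 1. The extinction probability is the smaller root: q = (5/16)/(7/19) = 95/112.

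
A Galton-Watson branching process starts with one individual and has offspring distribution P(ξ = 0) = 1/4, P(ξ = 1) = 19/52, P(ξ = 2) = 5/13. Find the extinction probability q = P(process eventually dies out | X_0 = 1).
q = 13/20

The pgf is f(s) = 1/4 + 19/52·s + 5/13·s². The extinction probability q is the smallest fixed point of f in [0, 1]. Setting s = f(s):
  5/13·s² + (19/52 − 1)·s + 1/4 = 0
  5/13·s² − (1/4 + 5/13)·s + 1/4 = 0
which factors as (s − 1)·(5/13·s − 1/4) = 0, giving roots s = 1 and s = (1/4)/(5/13) = 13/20.
Mean offspring μ = 19/52 + 2·5/13 = 59/52 > 1 (supercritical), so q < 1. The extinction probability is the smaller root: q = (1/4)/(5/13) = 13/20.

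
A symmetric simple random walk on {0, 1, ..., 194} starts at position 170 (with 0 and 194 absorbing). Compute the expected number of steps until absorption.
E[τ | X_0 = 170] = 4080

Let v_k = E[τ | X_0 = k]. Boundary: v_0 = v_194 = 0. Recurrence: v_k = 1 + (v_{k-1} + v_{k+1})/2 for 1 ≤ k ≤ 193. The particular solution to v_k − (v_{k-1} + v_{k+1})/2 = 1 is v_k = −k^2. Adding homogeneous solution A + B k and matching boundaries gives v_k = k (194 − k). Substituting k = 170: v_170 = 170 · 24 = 4080.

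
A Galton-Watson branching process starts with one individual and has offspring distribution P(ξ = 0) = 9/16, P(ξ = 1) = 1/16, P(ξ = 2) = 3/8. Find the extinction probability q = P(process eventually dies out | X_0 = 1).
q = 1

Mean offspring μ = 0·9/16 + 1·1/16 + 2·3/8 = 13/16 ≤ 1. For μ ≤ 1 with offspring not concentrated at 1, the Galton-Watson process goes extinct almost surely, so q = 1.
(Algebraic check: The pgf is f(s) = 9/16 + 1/16·s + 3/8·s². The extinction probability q is the smallest fixed point of f in [0, 1]. Setting s = f(s):
  3/8·s² + (1/16 − 1)·s + 9/16 = 0
  3/8·s² − (9/16 + 3/8)·s + 9/16 = 0
which factors as (s − 1)·(3/8·s − 9/16) = 0, giving roots s = 1 and s = (9/16)/(3/8) = 3/2. Since 3/2 ≥ 1, the smallest root in [0, 1] is s = 1.)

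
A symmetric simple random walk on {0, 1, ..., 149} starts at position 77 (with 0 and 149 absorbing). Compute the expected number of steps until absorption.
E[τ | X_0 = 77] = 5544

Let v_k = E[τ | X_0 = k]. Boundary: v_0 = v_149 = 0. Recurrence: v_k = 1 + (v_{k-1} + v_{k+1})/2 for 1 ≤ k ≤ 148. The particular solution to v_k − (v_{k-1} + v_{k+1})/2 = 1 is v_k = −k^2. Adding homogeneous solution A + B k and matching boundaries gives v_k = k (149 − k). Substituting k = 77: v_77 = 77 · 72 = 5544.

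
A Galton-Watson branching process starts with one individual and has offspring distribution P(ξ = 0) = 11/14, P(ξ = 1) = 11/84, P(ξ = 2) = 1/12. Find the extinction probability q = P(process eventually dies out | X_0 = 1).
q = 1

Mean offspring μ = 0·11/14 + 1·11/84 + 2·1/12 = 25/84 ≤ 1. For μ ≤ 1 with offspring not concentrated at 1, the Galton-Watson process goes extinct almost surely, so q = 1.
(Algebraic check: The pgf is f(s) = 11/14 + 11/84·s + 1/12·s². The extinction probability q is the smallest fixed point of f in [0, 1]. Setting s = f(s):
  1/12·s² + (11/84 − 1)·s + 11/14 = 0
  1/12·s² − (11/14 + 1/12)·s + 11/14 = 0
which factors as (s − 1)·(1/12·s − 11/14) = 0, giving roots s = 1 and s = (11/14)/(1/12) = 66/7. Since 66/7 ≥ 1, the smallest root in [0, 1] is s = 1.)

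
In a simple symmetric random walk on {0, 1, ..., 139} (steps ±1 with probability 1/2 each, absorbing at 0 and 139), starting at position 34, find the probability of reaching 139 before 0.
P(hit 139 before 0) = 34/139

Let u_k = P(hit 139 before 0 | start at k). Then u_0 = 0, u_139 = 1, and u_k = u_{k-1}/2 + u_{k+1}/2 for 1 ≤ k ≤ 138. This harmonic recurrence is solved by u_k = k/139, giving u_34 = 34/139.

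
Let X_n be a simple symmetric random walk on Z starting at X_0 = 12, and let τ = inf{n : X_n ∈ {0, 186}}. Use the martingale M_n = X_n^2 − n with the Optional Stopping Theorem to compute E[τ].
E[τ] = 2088

M_n = X_n^2 − n is a martingale (since E[X_{n+1}^2 | F_n] = X_n^2 + 1). By OST (τ has finite mean in a bounded region), E[M_τ] = E[M_0] = X_0^2 − 0 = 12^2 = 144. Also E[M_τ] = E[X_τ^2] − E[τ]. The walk exits at 0 or 186, with P(hit 186 first) = 12/186, so E[X_τ^2] = 186^2 · 12/186 + 0 = 2232. Thus E[τ] = E[X_τ^2] − E[M_τ] = 2232 − 144 = 2088 = 12(186 − 12) = 2088.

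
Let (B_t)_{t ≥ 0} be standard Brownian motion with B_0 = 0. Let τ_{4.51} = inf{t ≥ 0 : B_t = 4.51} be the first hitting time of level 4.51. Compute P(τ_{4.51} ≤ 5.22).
P(τ_{4.51} ≤ 5.22) = 2(1 − Φ(4.51/√5.22)) = 2(1 − Φ(1.9740)) ≈ 0.0484

By the reflection principle for standard BM, P(τ_b ≤ t) = 2 · P(B_t ≥ b). Since B_t ~ N(0, t), P(B_t ≥ 4.51) = 1 − Φ(4.51/√t) = 1 − Φ(4.51/√5.22) = 1 − Φ(1.9740) ≈ 0.02419. Doubling: P(τ_{4.51} ≤ 5.22) ≈ 2 · 0.02419 = 0.04838 ≈ 0.0484.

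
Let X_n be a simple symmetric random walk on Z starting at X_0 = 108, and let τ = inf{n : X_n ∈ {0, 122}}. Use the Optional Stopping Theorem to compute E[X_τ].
E[X_τ] = 108

X_n is a martingale and τ is a bounded-mean stopping time (indeed τ is finite a.s. with bounded expectation since the walk is in a bounded region). By the OST, E[X_τ] = E[X_0] = 108. Equivalently: E[X_τ] = 122 · P(hit 122 first) + 0 · P(hit 0 first) = 122 · (108/122) = 108.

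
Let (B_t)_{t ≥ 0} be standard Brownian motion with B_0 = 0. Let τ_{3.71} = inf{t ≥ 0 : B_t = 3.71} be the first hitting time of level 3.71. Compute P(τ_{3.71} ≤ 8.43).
P(τ_{3.71} ≤ 8.43) = 2(1 − Φ(3.71/√8.43)) = 2(1 − Φ(1.2778)) ≈ 0.2013

By the reflection principle for standard BM, P(τ_b ≤ t) = 2 · P(B_t ≥ b). Since B_t ~ N(0, t), P(B_t ≥ 3.71) = 1 − Φ(3.71/√t) = 1 − Φ(3.71/√8.43) = 1 − Φ(1.2778) ≈ 0.10066. Doubling: P(τ_{3.71} ≤ 8.43) ≈ 2 · 0.10066 = 0.20132 ≈ 0.2013.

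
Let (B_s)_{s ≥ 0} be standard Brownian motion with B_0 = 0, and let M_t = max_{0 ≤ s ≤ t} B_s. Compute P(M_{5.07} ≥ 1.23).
P(M_{5.07} ≥ 1.23) = 2·P(B_{5.07} ≥ 1.23) = 2(1 − Φ(1.23/√5.07)) ≈ 0.5849

By the reflection principle for Brownian motion, P(M_t ≥ a) = 2 · P(B_t ≥ a) for a ≥ 0. Since B_t ~ N(0, t), P(B_t ≥ 1.23) = 1 − Φ(1.23/√t) = 1 − Φ(1.23/√5.07) = 1 − Φ(0.5463). So
  P(M_{5.07} ≥ 1.23) = 2(1 − Φ(0.5463)) ≈ 0.5849.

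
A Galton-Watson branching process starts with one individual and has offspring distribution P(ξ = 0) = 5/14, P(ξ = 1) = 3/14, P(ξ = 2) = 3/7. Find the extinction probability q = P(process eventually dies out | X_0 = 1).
q = 5/6

The pgf is f(s) = 5/14 + 3/14·s + 3/7·s². The extinction probability q is the smallest fixed point of f in [0, 1]. Setting s = f(s):
  3/7·s² + (3/14 − 1)·s + 5/14 = 0
  3/7·s² − (5/14 + 3/7)·s + 5/14 = 0
which factors as (s − 1)·(3/7·s − 5/14) = 0, giving roots s = 1 and s = (5/14)/(3/7) = 5/6.
Mean offspring μ = 3/14 + 2·3/7 = 15/14 > 1 (supercritical), so q < 1. The extinction probability is the smaller root: q = (5/14)/(3/7) = 5/6.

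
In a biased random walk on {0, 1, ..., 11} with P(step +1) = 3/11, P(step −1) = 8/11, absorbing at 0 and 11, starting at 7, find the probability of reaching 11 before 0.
P(hit 11 before 0) = (1 − (8/3)^7) / (1 − (8/3)^11) = 33938433/1717951489

Let u_k denote P(reach 11 before 0 | start at k). Boundary: u_0 = 0, u_11 = 1. Recurrence: u_k = 3/11·u_{k+1} + 8/11·u_{k-1} for 1 ≤ k ≤ 10. Try u_k = A + B·r^k with r = q/p = (8/11)/(3/11) = 8/3. Substitution satisfies the recurrence; boundary conditions give:
  u_k = (1 − r^k) / (1 − r^N) = (1 − (8/3)^7) / (1 − (8/3)^11) = 33938433/1717951489.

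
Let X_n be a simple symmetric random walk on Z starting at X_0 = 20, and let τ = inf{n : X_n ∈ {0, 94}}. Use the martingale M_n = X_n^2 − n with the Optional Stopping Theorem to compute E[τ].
E[τ] = 1480

M_n = X_n^2 − n is a martingale (since E[X_{n+1}^2 | F_n] = X_n^2 + 1). By OST (τ has finite mean in a bounded region), E[M_τ] = E[M_0] = X_0^2 − 0 = 20^2 = 400. Also E[M_τ] = E[X_τ^2] − E[τ]. The walk exits at 0 or 94, with P(hit 94 first) = 20/94, so E[X_τ^2] = 94^2 · 20/94 + 0 = 1880. Thus E[τ] = E[X_τ^2] − E[M_τ] = 1880 − 400 = 1480 = 20(94 − 20) = 1480.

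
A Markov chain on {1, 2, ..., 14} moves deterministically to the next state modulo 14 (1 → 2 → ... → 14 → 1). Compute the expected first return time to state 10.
E[T_10 | X_0 = 10] = 14

The chain cycles deterministically, so starting at state 10 it returns in exactly 14 steps. Equivalently, the stationary distribution is uniform π_j = 1/14 for every state j, so by Kac's formula E[T_10] = 1/π_10 = 14.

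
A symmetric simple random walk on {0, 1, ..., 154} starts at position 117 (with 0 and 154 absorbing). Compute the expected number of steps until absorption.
E[τ | X_0 = 117] = 4329

Let v_k = E[τ | X_0 = k]. Boundary: v_0 = v_154 = 0. Recurrence: v_k = 1 + (v_{k-1} + v_{k+1})/2 for 1 ≤ k ≤ 153. The particular solution to v_k − (v_{k-1} + v_{k+1})/2 = 1 is v_k = −k^2. Adding homogeneous solution A + B k and matching boundaries gives v_k = k (154 − k). Substituting k = 117: v_117 = 117 · 37 = 4329.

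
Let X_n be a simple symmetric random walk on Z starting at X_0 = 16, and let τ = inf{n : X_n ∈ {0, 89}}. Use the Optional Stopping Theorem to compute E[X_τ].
E[X_τ] = 16

X_n is a martingale and τ is a bounded-mean stopping time (indeed τ is finite a.s. with bounded expectation since the walk is in a bounded region). By the OST, E[X_τ] = E[X_0] = 16. Equivalently: E[X_τ] = 89 · P(hit 89 first) + 0 · P(hit 0 first) = 89 · (16/89) = 16.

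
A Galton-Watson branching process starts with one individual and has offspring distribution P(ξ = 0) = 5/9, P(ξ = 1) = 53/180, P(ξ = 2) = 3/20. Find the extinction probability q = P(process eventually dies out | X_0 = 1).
q = 1

Mean offspring μ = 0·5/9 + 1·53/180 + 2·3/20 = 107/180 ≤ 1. For μ ≤ 1 with offspring not concentrated at 1, the Galton-Watson process goes extinct almost surely, so q = 1.
(Algebraic check: The pgf is f(s) = 5/9 + 53/180·s + 3/20·s². The extinction probability q is the smallest fixed point of f in [0, 1]. Setting s = f(s):
  3/20·s² + (53/180 − 1)·s + 5/9 = 0
  3/20·s² − (5/9 + 3/20)·s + 5/9 = 0
which factors as (s − 1)·(3/20·s − 5/9) = 0, giving roots s = 1 and s = (5/9)/(3/20) = 100/27. Since 100/27 ≥ 1, the smallest root in [0, 1] is s = 1.)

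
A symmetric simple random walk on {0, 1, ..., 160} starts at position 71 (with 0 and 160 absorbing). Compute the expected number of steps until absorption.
E[τ | X_0 = 71] = 6319

Let v_k = E[τ | X_0 = k]. Boundary: v_0 = v_160 = 0. Recurrence: v_k = 1 + (v_{k-1} + v_{k+1})/2 for 1 ≤ k ≤ 159. The particular solution to v_k − (v_{k-1} + v_{k+1})/2 = 1 is v_k = −k^2. Adding homogeneous solution A + B k and matching boundaries gives v_k = k (160 − k). Substituting k = 71: v_71 = 71 · 89 = 6319.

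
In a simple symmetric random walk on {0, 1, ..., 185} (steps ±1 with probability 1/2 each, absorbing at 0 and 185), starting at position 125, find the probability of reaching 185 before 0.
P(hit 185 before 0) = 125/185 = 25/37

Let u_k = P(hit 185 before 0 | start at k). Then u_0 = 0, u_185 = 1, and u_k = u_{k-1}/2 + u_{k+1}/2 for 1 ≤ k ≤ 184. This harmonic recurrence is solved by u_k = k/185, giving u_125 = 125/185 = 25/37.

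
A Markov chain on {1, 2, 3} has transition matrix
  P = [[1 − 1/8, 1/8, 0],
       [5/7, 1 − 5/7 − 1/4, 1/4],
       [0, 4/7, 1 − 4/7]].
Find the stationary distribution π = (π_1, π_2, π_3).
π = (640/801, 112/801, 49/801)

This is a birth-death chain on three states, which satisfies detailed balance: π_1 · P_{12} = π_2 · P_{21} and π_2 · P_{23} = π_3 · P_{32}.
From π_1 · 1/8 = π_2 · 5/7: π_2/π_1 = (1/8)/(5/7) = 7/40.
From π_2 · 1/4 = π_3 · 4/7: π_3/π_2 = (1/4)/(4/7) = 7/16.
Take π_1 proportional to 1; then unnormalized π = (1, 7/40, 49/640). Normalize by dividing by the sum 801/640:
  π = (640/801, 112/801, 49/801).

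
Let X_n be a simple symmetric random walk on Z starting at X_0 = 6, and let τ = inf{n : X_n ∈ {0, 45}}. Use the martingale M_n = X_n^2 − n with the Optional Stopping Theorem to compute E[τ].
E[τ] = 234

M_n = X_n^2 − n is a martingale (since E[X_{n+1}^2 | F_n] = X_n^2 + 1). By OST (τ has finite mean in a bounded region), E[M_τ] = E[M_0] = X_0^2 − 0 = 6^2 = 36. Also E[M_τ] = E[X_τ^2] − E[τ]. The walk exits at 0 or 45, with P(hit 45 first) = 6/45, so E[X_τ^2] = 45^2 · 6/45 + 0 = 270. Thus E[τ] = E[X_τ^2] − E[M_τ] = 270 − 36 = 234 = 6(45 − 6) = 234.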